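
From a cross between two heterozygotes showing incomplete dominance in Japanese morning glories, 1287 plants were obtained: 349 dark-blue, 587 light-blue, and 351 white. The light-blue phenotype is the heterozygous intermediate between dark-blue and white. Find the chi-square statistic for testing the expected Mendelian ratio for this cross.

9.928

With incomplete dominance, a heterozygote × heterozygote cross gives a 1:2:1 phenotypic ratio.
Total ratio parts = 4. Expected numbers out of 1287:
  dark-blue: 1287 × 1/4 = 321.75
  light-blue: 1287 × 2/4 = 643.5
  white: 1287 × 1/4 = 321.75
χ² = Σ (O − E)² / E
  dark-blue: (349 − 321.75)² / 321.75 = 2.3079
  light-blue: (587 − 643.5)² / 643.5 = 4.9608
  white: (351 − 321.75)² / 321.75 = 2.6591
χ² = 2.3079 + 4.9608 + 2.6591 = 9.9278 ≈ 9.928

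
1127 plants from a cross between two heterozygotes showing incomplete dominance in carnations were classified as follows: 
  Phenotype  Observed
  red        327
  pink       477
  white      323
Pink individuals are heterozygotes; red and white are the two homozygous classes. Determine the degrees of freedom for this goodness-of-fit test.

2

With incomplete dominance, a heterozygote × heterozygote cross gives a 1:2:1 phenotypic ratio.
A goodness-of-fit test with 3 phenotype classes has df = 3 − 1 = 2.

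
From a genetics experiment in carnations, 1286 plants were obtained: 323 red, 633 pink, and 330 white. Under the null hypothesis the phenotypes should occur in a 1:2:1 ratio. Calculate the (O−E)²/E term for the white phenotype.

0.225

Total ratio parts = 4. Expected numbers out of 1286:
  red: 1286 × 1/4 = 321.5
  pink: 1286 × 2/4 = 643
  white: 1286 × 1/4 = 321.5
Contribution of white: (330 − 321.5)² / 321.5 = 0.2247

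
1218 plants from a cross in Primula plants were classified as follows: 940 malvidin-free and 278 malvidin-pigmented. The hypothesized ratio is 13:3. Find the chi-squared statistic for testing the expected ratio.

13.272

Total ratio parts = 16. Expected numbers out of 1218:
  malvidin-free: 1218 × 13/16 = 989.625
  malvidin-pigmented: 1218 × 3/16 = 228.375
χ² = Σ (O − E)² / E
  malvidin-free: (940 − 989.625)² / 989.625 = 2.4885
  malvidin-pigmented: (278 − 228.375)² / 228.375 = 10.7833
χ² = 2.4885 + 10.7833 = 13.2718 ≈ 13.272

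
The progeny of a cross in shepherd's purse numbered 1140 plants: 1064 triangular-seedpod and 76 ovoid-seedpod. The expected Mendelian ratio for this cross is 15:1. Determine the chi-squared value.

0.338

Under the 15:1 hypothesis (Σ ratio = 16, N = 1140):
  triangular-seedpod: 1140 × 15/16 = 1068.75
  ovoid-seedpod: 1140 × 1/16 = 71.25
χ² = Σ (O − E)² / E
  triangular-seedpod: (1064 − 1068.75)² / 1068.75 = 0.0211
  ovoid-seedpod: (76 − 71.25)² / 71.25 = 0.3167
χ² = 0.0211 + 0.3167 = 0.3378 ≈ 0.338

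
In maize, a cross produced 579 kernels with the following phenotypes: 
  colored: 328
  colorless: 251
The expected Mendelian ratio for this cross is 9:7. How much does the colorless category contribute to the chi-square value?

0.021

Expected counts for N = 579 under a 9:7 ratio (total parts = 16):
  colored: 579 × 9/16 = 325.6875
  colorless: 579 × 7/16 = 253.3125
Contribution of colorless: (251 − 253.3125)² / 253.3125 = 0.0211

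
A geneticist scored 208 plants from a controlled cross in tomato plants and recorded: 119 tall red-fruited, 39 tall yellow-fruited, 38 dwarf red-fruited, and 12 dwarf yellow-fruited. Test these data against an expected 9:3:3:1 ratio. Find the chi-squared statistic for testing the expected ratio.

Under the 9:3:3:1 hypothesis (Σ ratio = 16, N = 208):
  tall red-fruited: 208 × 9/16 = 117
  tall yellow-fruited: 208 × 3/16 = 39
  dwarf red-fruited: 208 × 3/16 = 39
  dwarf yellow-fruited: 208 × 1/16 = 13
χ² = Σ (O − E)² / E
  tall red-fruited: (119 − 117)² / 117 = 0.0342
  tall yellow-fruited: (39 − 39)² / 39 = 0.0000
  dwarf red-fruited: (38 − 39)² / 39 = 0.0256
  dwarf yellow-fruited: (12 − 13)² / 13 = 0.0769
χ² = 0.0342 + 0.0000 + 0.0256 + 0.0769 = 0.1367 ≈ 0.137

0.137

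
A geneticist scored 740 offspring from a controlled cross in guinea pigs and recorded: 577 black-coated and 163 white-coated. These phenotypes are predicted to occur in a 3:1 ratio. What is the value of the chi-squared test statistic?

3.488

Under the 3:1 hypothesis (Σ ratio = 4, N = 740):
  black-coated: 740 × 3/4 = 555
  white-coated: 740 × 1/4 = 185
χ² = Σ (O − E)² / E
  black-coated: (577 − 555)² / 555 = 0.8721
  white-coated: (163 − 185)² / 185 = 2.6162
χ² = 0.8721 + 2.6162 = 3.4883 ≈ 3.488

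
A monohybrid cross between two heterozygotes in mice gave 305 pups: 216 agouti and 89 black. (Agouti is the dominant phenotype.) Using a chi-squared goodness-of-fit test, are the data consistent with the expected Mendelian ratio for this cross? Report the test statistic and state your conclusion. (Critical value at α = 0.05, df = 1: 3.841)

2.843; consistent

For a monohybrid cross between heterozygotes with complete dominance, the expected phenotypic ratio is 3:1.
Under the 3:1 hypothesis (Σ ratio = 4, N = 305):
  agouti: 305 × 3/4 = 228.75
  black: 305 × 1/4 = 76.25
χ² = Σ (O − E)² / E
  agouti: (216 − 228.75)² / 228.75 = 0.7107
  black: (89 − 76.25)² / 76.25 = 2.1320
χ² = 0.7107 + 2.1320 = 2.8427 ≈ 2.843
Degrees of freedom = 2 − 1 = 1; critical value at α = 0.05 is 3.841.
Since 2.843 < 3.841, we fail to reject the null hypothesis — the data are consistent with the 3:1 ratio.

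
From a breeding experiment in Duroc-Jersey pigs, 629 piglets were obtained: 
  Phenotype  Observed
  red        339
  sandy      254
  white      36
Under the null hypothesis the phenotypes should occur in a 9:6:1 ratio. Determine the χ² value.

Total ratio parts = 16. Expected numbers out of 629:
  red: 629 × 9/16 = 353.8125
  sandy: 629 × 6/16 = 235.875
  white: 629 × 1/16 = 39.3125
χ² = Σ (O − E)² / E
  red: (339 − 353.8125)² / 353.8125 = 0.6201
  sandy: (254 − 235.875)² / 235.875 = 1.3928
  white: (36 − 39.3125)² / 39.3125 = 0.2791
χ² = 0.6201 + 1.3928 + 0.2791 = 2.292

2.292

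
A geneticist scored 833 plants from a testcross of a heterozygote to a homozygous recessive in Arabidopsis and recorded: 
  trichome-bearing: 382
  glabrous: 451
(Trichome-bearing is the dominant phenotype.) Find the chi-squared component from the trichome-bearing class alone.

A testcross of a heterozygote (Aa × aa) gives a 1:1 phenotypic ratio.
The 1:1 ratio has 2 parts, so with N = 833 the expected counts are:
  trichome-bearing: 833 × 1/2 = 416.5
  glabrous: 833 × 1/2 = 416.5
Contribution of trichome-bearing: (382 − 416.5)² / 416.5 = 2.8577

2.858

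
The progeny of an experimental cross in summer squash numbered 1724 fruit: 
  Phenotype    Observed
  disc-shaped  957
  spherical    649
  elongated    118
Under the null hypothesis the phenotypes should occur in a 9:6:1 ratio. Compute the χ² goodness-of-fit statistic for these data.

Expected counts for N = 1724 under a 9:6:1 ratio (total parts = 16):
  disc-shaped: 1724 × 9/16 = 969.75
  spherical: 1724 × 6/16 = 646.5
  elongated: 1724 × 1/16 = 107.75
χ² = Σ (O − E)² / E
  disc-shaped: (957 − 969.75)² / 969.75 = 0.1676
  spherical: (649 − 646.5)² / 646.5 = 0.0097
  elongated: (118 − 107.75)² / 107.75 = 0.9751
χ² = 0.1676 + 0.0097 + 0.9751 = 1.1524 ≈ 1.152

1.152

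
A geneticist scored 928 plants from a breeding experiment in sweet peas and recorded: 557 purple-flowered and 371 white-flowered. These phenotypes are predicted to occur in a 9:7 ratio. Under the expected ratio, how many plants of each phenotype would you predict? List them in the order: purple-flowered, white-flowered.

Total ratio parts = 16. Expected numbers out of 928:
  purple-flowered: 928 × 9/16 = 522
  white-flowered: 928 × 7/16 = 406

522, 406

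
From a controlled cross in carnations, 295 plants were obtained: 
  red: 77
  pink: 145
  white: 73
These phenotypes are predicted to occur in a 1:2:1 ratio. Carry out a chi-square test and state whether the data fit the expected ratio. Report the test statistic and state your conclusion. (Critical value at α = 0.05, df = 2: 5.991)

0.193; consistent

Total ratio parts = 4. Expected numbers out of 295:
  red: 295 × 1/4 = 73.75
  pink: 295 × 2/4 = 147.5
  white: 295 × 1/4 = 73.75
χ² = Σ (O − E)² / E
  red: (77 − 73.75)² / 73.75 = 0.1432
  pink: (145 − 147.5)² / 147.5 = 0.0424
  white: (73 − 73.75)² / 73.75 = 0.0076
χ² = 0.1432 + 0.0424 + 0.0076 = 0.1932 ≈ 0.193
Degrees of freedom = 3 − 1 = 2; critical value at α = 0.05 is 5.991.
Since 0.193 < 5.991, we fail to reject the null hypothesis — the data are consistent with the 1:2:1 ratio.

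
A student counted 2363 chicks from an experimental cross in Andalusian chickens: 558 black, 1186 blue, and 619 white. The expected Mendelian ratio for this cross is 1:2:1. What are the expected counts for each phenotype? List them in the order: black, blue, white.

Total ratio parts = 4. Expected numbers out of 2363:
  black: 2363 × 1/4 = 590.75
  blue: 2363 × 2/4 = 1181.5
  white: 2363 × 1/4 = 590.75

590.75, 1181.5, 590.75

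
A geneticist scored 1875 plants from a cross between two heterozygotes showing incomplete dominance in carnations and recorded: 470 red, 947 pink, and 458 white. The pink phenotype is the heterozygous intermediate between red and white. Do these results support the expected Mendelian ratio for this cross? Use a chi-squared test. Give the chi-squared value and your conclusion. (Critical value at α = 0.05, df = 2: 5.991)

With incomplete dominance, a heterozygote × heterozygote cross gives a 1:2:1 phenotypic ratio.
Total ratio parts = 4. Expected numbers out of 1875:
  red: 1875 × 1/4 = 468.75
  pink: 1875 × 2/4 = 937.5
  white: 1875 × 1/4 = 468.75
χ² = Σ (O − E)² / E
  red: (470 − 468.75)² / 468.75 = 0.0033
  pink: (947 − 937.5)² / 937.5 = 0.0963
  white: (458 − 468.75)² / 468.75 = 0.2465
χ² = 0.0033 + 0.0963 + 0.2465 = 0.3461 ≈ 0.346
Degrees of freedom = 3 − 1 = 2; critical value at α = 0.05 is 5.991.
Since 0.346 < 5.991, we fail to reject the null hypothesis — the data are consistent with the 1:2:1 ratio.

0.346; consistent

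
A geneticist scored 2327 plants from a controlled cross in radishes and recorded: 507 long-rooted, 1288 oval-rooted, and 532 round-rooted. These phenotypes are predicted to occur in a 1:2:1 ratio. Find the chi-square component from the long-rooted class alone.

9.605

Expected counts for N = 2327 under a 1:2:1 ratio (total parts = 4):
  long-rooted: 2327 × 1/4 = 581.75
  oval-rooted: 2327 × 2/4 = 1163.5
  round-rooted: 2327 × 1/4 = 581.75
Contribution of long-rooted: (507 − 581.75)² / 581.75 = 9.6047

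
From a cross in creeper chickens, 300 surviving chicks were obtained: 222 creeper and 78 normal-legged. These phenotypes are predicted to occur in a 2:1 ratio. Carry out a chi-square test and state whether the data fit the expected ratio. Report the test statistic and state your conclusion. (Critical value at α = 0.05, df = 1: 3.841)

7.260; not consistent

Expected counts for N = 300 under a 2:1 ratio (total parts = 3):
  creeper: 300 × 2/3 = 200
  normal-legged: 300 × 1/3 = 100
χ² = Σ (O − E)² / E
  creeper: (222 − 200)² / 200 = 2.4200
  normal-legged: (78 − 100)² / 100 = 4.8400
χ² = 2.4200 + 4.8400 = 7.260
Degrees of freedom = 2 − 1 = 1; critical value at α = 0.05 is 3.841.
Since 7.260 > 3.841, we reject the null hypothesis — the data do not fit the 2:1 ratio.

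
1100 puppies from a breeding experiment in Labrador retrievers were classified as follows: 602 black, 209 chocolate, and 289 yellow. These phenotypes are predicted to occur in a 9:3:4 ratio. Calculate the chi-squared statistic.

The 9:3:4 ratio has 16 parts, so with N = 1100 the expected counts are:
  black: 1100 × 9/16 = 618.75
  chocolate: 1100 × 3/16 = 206.25
  yellow: 1100 × 4/16 = 275
χ² = Σ (O − E)² / E
  black: (602 − 618.75)² / 618.75 = 0.4534
  chocolate: (209 − 206.25)² / 206.25 = 0.0367
  yellow: (289 − 275)² / 275 = 0.7127
χ² = 0.4534 + 0.0367 + 0.7127 = 1.2028 ≈ 1.203

1.203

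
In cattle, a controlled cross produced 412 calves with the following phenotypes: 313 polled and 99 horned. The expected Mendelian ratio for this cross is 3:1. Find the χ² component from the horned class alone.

0.155

The 3:1 ratio has 4 parts, so with N = 412 the expected counts are:
  polled: 412 × 3/4 = 309
  horned: 412 × 1/4 = 103
Contribution of horned: (99 − 103)² / 103 = 0.1553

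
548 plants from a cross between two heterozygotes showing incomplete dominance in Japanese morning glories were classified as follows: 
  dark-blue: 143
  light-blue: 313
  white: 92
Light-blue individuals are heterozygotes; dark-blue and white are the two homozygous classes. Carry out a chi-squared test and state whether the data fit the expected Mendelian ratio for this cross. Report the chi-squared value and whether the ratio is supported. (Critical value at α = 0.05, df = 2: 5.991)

20.595; not consistent

With incomplete dominance, a heterozygote × heterozygote cross gives a 1:2:1 phenotypic ratio.
The 1:2:1 ratio has 4 parts, so with N = 548 the expected counts are:
  dark-blue: 548 × 1/4 = 137
  light-blue: 548 × 2/4 = 274
  white: 548 × 1/4 = 137
χ² = Σ (O − E)² / E
  dark-blue: (143 − 137)² / 137 = 0.2628
  light-blue: (313 − 274)² / 274 = 5.5511
  white: (92 − 137)² / 137 = 14.7810
χ² = 0.2628 + 5.5511 + 14.7810 = 20.5949 ≈ 20.595
Degrees of freedom = 3 − 1 = 2; critical value at α = 0.05 is 5.991.
Since 20.595 > 5.991, we reject the null hypothesis — the data do not fit the 1:2:1 ratio.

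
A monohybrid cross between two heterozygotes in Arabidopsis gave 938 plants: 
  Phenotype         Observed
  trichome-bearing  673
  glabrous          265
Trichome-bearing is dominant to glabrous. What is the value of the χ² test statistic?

For a monohybrid cross between heterozygotes with complete dominance, the expected phenotypic ratio is 3:1.
Under the 3:1 hypothesis (Σ ratio = 4, N = 938):
  trichome-bearing: 938 × 3/4 = 703.5
  glabrous: 938 × 1/4 = 234.5
χ² = Σ (O − E)² / E
  trichome-bearing: (673 − 703.5)² / 703.5 = 1.3223
  glabrous: (265 − 234.5)² / 234.5 = 3.9670
χ² = 1.3223 + 3.9670 = 5.2893 ≈ 5.289

5.289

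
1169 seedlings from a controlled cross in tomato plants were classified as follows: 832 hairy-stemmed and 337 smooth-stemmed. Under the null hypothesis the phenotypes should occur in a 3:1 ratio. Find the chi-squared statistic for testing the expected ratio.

Expected counts for N = 1169 under a 3:1 ratio (total parts = 4):
  hairy-stemmed: 1169 × 3/4 = 876.75
  smooth-stemmed: 1169 × 1/4 = 292.25
χ² = Σ (O − E)² / E
  hairy-stemmed: (832 − 876.75)² / 876.75 = 2.2841
  smooth-stemmed: (337 − 292.25)² / 292.25 = 6.8522
χ² = 2.2841 + 6.8522 = 9.1363 ≈ 9.136

9.136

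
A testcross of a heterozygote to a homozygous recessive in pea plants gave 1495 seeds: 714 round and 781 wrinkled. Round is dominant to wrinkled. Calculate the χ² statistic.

3.003

A testcross of a heterozygote (Aa × aa) gives a 1:1 phenotypic ratio.
Expected counts for N = 1495 under a 1:1 ratio (total parts = 2):
  round: 1495 × 1/2 = 747.5
  wrinkled: 1495 × 1/2 = 747.5
χ² = Σ (O − E)² / E
  round: (714 − 747.5)² / 747.5 = 1.5013
  wrinkled: (781 − 747.5)² / 747.5 = 1.5013
χ² = 1.5013 + 1.5013 = 3.0026 ≈ 3.003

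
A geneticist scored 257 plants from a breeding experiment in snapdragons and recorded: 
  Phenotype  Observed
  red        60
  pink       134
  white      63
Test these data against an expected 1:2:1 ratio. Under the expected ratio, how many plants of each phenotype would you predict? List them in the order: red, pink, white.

64.25, 128.5, 64.25

Total ratio parts = 4. Expected numbers out of 257:
  red: 257 × 1/4 = 64.25
  pink: 257 × 2/4 = 128.5
  white: 257 × 1/4 = 64.25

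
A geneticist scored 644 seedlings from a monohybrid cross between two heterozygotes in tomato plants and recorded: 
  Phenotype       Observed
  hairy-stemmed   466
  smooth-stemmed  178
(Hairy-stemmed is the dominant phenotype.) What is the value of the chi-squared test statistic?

For a monohybrid cross between heterozygotes with complete dominance, the expected phenotypic ratio is 3:1.
Total ratio parts = 4. Expected numbers out of 644:
  hairy-stemmed: 644 × 3/4 = 483
  smooth-stemmed: 644 × 1/4 = 161
χ² = Σ (O − E)² / E
  hairy-stemmed: (466 − 483)² / 483 = 0.5983
  smooth-stemmed: (178 − 161)² / 161 = 1.7950
χ² = 0.5983 + 1.7950 = 2.3933 ≈ 2.393

2.393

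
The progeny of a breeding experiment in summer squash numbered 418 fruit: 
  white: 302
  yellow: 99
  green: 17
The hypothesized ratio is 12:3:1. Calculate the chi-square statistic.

The 12:3:1 ratio has 16 parts, so with N = 418 the expected counts are:
  white: 418 × 12/16 = 313.5
  yellow: 418 × 3/16 = 78.375
  green: 418 × 1/16 = 26.125
χ² = Σ (O − E)² / E
  white: (302 − 313.5)² / 313.5 = 0.4219
  yellow: (99 − 78.375)² / 78.375 = 5.4276
  green: (17 − 26.125)² / 26.125 = 3.1872
χ² = 0.4219 + 5.4276 + 3.1872 = 9.0367 ≈ 9.037

9.037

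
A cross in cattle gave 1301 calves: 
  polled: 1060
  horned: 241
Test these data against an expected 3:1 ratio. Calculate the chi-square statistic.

29.098

The 3:1 ratio has 4 parts, so with N = 1301 the expected counts are:
  polled: 1301 × 3/4 = 975.75
  horned: 1301 × 1/4 = 325.25
χ² = Σ (O − E)² / E
  polled: (1060 − 975.75)² / 975.75 = 7.2745
  horned: (241 − 325.25)² / 325.25 = 21.8234
χ² = 7.2745 + 21.8234 = 29.0979 ≈ 29.098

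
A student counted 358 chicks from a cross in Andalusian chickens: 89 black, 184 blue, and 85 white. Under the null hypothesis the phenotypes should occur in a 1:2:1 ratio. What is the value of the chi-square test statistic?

0.369

The 1:2:1 ratio has 4 parts, so with N = 358 the expected counts are:
  black: 358 × 1/4 = 89.5
  blue: 358 × 2/4 = 179
  white: 358 × 1/4 = 89.5
χ² = Σ (O − E)² / E
  black: (89 − 89.5)² / 89.5 = 0.0028
  blue: (184 − 179)² / 179 = 0.1397
  white: (85 − 89.5)² / 89.5 = 0.2263
χ² = 0.0028 + 0.1397 + 0.2263 = 0.3688 ≈ 0.369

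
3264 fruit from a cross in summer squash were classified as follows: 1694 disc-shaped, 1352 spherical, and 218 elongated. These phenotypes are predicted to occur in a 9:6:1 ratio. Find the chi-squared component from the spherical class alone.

13.386

The 9:6:1 ratio has 16 parts, so with N = 3264 the expected counts are:
  disc-shaped: 3264 × 9/16 = 1836
  spherical: 3264 × 6/16 = 1224
  elongated: 3264 × 1/16 = 204
Contribution of spherical: (1352 − 1224)² / 1224 = 13.3856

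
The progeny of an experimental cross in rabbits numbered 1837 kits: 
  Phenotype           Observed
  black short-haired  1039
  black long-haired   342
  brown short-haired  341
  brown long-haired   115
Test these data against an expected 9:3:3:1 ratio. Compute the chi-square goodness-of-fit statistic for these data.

Expected counts for N = 1837 under a 9:3:3:1 ratio (total parts = 16):
  black short-haired: 1837 × 9/16 = 1033.3125
  black long-haired: 1837 × 3/16 = 344.4375
  brown short-haired: 1837 × 3/16 = 344.4375
  brown long-haired: 1837 × 1/16 = 114.8125
χ² = Σ (O − E)² / E
  black short-haired: (1039 − 1033.3125)² / 1033.3125 = 0.0313
  black long-haired: (342 − 344.4375)² / 344.4375 = 0.0172
  brown short-haired: (341 − 344.4375)² / 344.4375 = 0.0343
  brown long-haired: (115 − 114.8125)² / 114.8125 = 0.0003
χ² = 0.0313 + 0.0172 + 0.0343 + 0.0003 = 0.0831 ≈ 0.083

0.083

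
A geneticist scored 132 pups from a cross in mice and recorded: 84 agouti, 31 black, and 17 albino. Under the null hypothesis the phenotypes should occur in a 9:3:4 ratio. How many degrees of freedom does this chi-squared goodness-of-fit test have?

A goodness-of-fit test with 3 phenotype classes has df = 3 − 1 = 2.

2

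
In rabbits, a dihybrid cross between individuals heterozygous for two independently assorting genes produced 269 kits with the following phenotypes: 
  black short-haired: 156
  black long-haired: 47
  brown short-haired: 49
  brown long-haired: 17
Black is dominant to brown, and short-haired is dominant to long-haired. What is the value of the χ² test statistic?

A dihybrid F₂ with independent assortment and complete dominance at both loci gives a 9:3:3:1 phenotypic ratio.
Under the 9:3:3:1 hypothesis (Σ ratio = 16, N = 269):
  black short-haired: 269 × 9/16 = 151.3125
  black long-haired: 269 × 3/16 = 50.4375
  brown short-haired: 269 × 3/16 = 50.4375
  brown long-haired: 269 × 1/16 = 16.8125
χ² = Σ (O − E)² / E
  black short-haired: (156 − 151.3125)² / 151.3125 = 0.1452
  black long-haired: (47 − 50.4375)² / 50.4375 = 0.2343
  brown short-haired: (49 − 50.4375)² / 50.4375 = 0.0410
  brown long-haired: (17 − 16.8125)² / 16.8125 = 0.0021
χ² = 0.1452 + 0.2343 + 0.0410 + 0.0021 = 0.4226 ≈ 0.423

0.423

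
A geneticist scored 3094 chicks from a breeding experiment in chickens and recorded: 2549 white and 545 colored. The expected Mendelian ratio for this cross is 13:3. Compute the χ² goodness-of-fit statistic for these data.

2.618

Under the 13:3 hypothesis (Σ ratio = 16, N = 3094):
  white: 3094 × 13/16 = 2513.875
  colored: 3094 × 3/16 = 580.125
χ² = Σ (O − E)² / E
  white: (2549 − 2513.875)² / 2513.875 = 0.4908
  colored: (545 − 580.125)² / 580.125 = 2.1267
χ² = 0.4908 + 2.1267 = 2.6175 ≈ 2.618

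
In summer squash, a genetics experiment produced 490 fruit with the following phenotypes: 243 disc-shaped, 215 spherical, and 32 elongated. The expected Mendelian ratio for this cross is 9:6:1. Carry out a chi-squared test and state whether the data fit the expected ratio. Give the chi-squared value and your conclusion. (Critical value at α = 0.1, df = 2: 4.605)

Expected counts for N = 490 under a 9:6:1 ratio (total parts = 16):
  disc-shaped: 490 × 9/16 = 275.625
  spherical: 490 × 6/16 = 183.75
  elongated: 490 × 1/16 = 30.625
χ² = Σ (O − E)² / E
  disc-shaped: (243 − 275.625)² / 275.625 = 3.8617
  spherical: (215 − 183.75)² / 183.75 = 5.3146
  elongated: (32 − 30.625)² / 30.625 = 0.0617
χ² = 3.8617 + 5.3146 + 0.0617 = 9.238
Degrees of freedom = 3 − 1 = 2; critical value at α = 0.1 is 4.605.
Since 9.238 > 4.605, we reject the null hypothesis — the data do not fit the 9:6:1 ratio.

9.238; not consistent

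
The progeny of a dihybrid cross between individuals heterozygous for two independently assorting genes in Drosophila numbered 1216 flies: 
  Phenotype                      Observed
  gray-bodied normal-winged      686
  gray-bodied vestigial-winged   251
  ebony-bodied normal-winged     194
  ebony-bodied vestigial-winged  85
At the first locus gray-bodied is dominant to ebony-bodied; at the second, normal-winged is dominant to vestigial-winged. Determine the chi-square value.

8.462

A dihybrid F₂ with independent assortment and complete dominance at both loci gives a 9:3:3:1 phenotypic ratio.
The 9:3:3:1 ratio has 16 parts, so with N = 1216 the expected counts are:
  gray-bodied normal-winged: 1216 × 9/16 = 684
  gray-bodied vestigial-winged: 1216 × 3/16 = 228
  ebony-bodied normal-winged: 1216 × 3/16 = 228
  ebony-bodied vestigial-winged: 1216 × 1/16 = 76
χ² = Σ (O − E)² / E
  gray-bodied normal-winged: (686 − 684)² / 684 = 0.0058
  gray-bodied vestigial-winged: (251 − 228)² / 228 = 2.3202
  ebony-bodied normal-winged: (194 − 228)² / 228 = 5.0702
  ebony-bodied vestigial-winged: (85 − 76)² / 76 = 1.0658
χ² = 0.0058 + 2.3202 + 5.0702 + 1.0658 = 8.462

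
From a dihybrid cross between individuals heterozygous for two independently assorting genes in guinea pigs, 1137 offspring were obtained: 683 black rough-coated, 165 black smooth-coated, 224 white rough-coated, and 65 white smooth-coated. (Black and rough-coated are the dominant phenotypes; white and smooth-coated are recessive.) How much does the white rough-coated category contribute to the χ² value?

0.548

A dihybrid F₂ with independent assortment and complete dominance at both loci gives a 9:3:3:1 phenotypic ratio.
Under the 9:3:3:1 hypothesis (Σ ratio = 16, N = 1137):
  black rough-coated: 1137 × 9/16 = 639.5625
  black smooth-coated: 1137 × 3/16 = 213.1875
  white rough-coated: 1137 × 3/16 = 213.1875
  white smooth-coated: 1137 × 1/16 = 71.0625
Contribution of white rough-coated: (224 − 213.1875)² / 213.1875 = 0.5484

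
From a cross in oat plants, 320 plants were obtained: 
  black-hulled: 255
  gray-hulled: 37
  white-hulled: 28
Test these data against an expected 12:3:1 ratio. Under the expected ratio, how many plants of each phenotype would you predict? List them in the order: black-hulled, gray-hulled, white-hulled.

240, 60, 20

The 12:3:1 ratio has 16 parts, so with N = 320 the expected counts are:
  black-hulled: 320 × 12/16 = 240
  gray-hulled: 320 × 3/16 = 60
  white-hulled: 320 × 1/16 = 20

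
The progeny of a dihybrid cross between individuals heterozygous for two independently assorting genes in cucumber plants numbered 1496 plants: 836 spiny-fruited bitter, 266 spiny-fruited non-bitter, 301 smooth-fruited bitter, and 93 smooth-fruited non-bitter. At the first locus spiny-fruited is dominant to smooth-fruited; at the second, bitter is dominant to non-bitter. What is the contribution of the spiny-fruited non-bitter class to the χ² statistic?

0.750

A dihybrid F₂ with independent assortment and complete dominance at both loci gives a 9:3:3:1 phenotypic ratio.
Under the 9:3:3:1 hypothesis (Σ ratio = 16, N = 1496):
  spiny-fruited bitter: 1496 × 9/16 = 841.5
  spiny-fruited non-bitter: 1496 × 3/16 = 280.5
  smooth-fruited bitter: 1496 × 3/16 = 280.5
  smooth-fruited non-bitter: 1496 × 1/16 = 93.5
Contribution of spiny-fruited non-bitter: (266 − 280.5)² / 280.5 = 0.7496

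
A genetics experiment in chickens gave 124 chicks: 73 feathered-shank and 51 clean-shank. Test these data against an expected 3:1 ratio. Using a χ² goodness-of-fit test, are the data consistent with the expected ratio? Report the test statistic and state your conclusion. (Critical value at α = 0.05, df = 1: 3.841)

The 3:1 ratio has 4 parts, so with N = 124 the expected counts are:
  feathered-shank: 124 × 3/4 = 93
  clean-shank: 124 × 1/4 = 31
χ² = Σ (O − E)² / E
  feathered-shank: (73 − 93)² / 93 = 4.3011
  clean-shank: (51 − 31)² / 31 = 12.9032
χ² = 4.3011 + 12.9032 = 17.2043 ≈ 17.204
Degrees of freedom = 2 − 1 = 1; critical value at α = 0.05 is 3.841.
Since 17.204 > 3.841, we reject the null hypothesis — the data do not fit the 3:1 ratio.

17.204; not consistent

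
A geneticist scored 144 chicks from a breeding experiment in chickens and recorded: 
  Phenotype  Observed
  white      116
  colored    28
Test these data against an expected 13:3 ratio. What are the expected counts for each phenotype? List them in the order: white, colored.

Expected counts for N = 144 under a 13:3 ratio (total parts = 16):
  white: 144 × 13/16 = 117
  colored: 144 × 3/16 = 27

117, 27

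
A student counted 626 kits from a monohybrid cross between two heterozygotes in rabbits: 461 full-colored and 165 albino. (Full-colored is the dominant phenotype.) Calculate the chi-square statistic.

For a monohybrid cross between heterozygotes with complete dominance, the expected phenotypic ratio is 3:1.
Under the 3:1 hypothesis (Σ ratio = 4, N = 626):
  full-colored: 626 × 3/4 = 469.5
  albino: 626 × 1/4 = 156.5
χ² = Σ (O − E)² / E
  full-colored: (461 − 469.5)² / 469.5 = 0.1539
  albino: (165 − 156.5)² / 156.5 = 0.4617
χ² = 0.1539 + 0.4617 = 0.6156 ≈ 0.616

0.616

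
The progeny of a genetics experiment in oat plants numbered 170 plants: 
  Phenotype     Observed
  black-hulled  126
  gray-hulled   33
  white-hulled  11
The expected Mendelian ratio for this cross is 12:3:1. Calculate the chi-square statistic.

The 12:3:1 ratio has 16 parts, so with N = 170 the expected counts are:
  black-hulled: 170 × 12/16 = 127.5
  gray-hulled: 170 × 3/16 = 31.875
  white-hulled: 170 × 1/16 = 10.625
χ² = Σ (O − E)² / E
  black-hulled: (126 − 127.5)² / 127.5 = 0.0176
  gray-hulled: (33 − 31.875)² / 31.875 = 0.0397
  white-hulled: (11 − 10.625)² / 10.625 = 0.0132
χ² = 0.0176 + 0.0397 + 0.0132 = 0.0705 ≈ 0.071

0.071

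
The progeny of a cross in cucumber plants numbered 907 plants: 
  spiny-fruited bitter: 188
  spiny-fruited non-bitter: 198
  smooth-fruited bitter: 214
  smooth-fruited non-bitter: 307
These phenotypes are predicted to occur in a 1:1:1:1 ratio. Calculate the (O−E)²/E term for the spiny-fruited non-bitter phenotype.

3.645

The 1:1:1:1 ratio has 4 parts, so with N = 907 the expected counts are:
  spiny-fruited bitter: 907 × 1/4 = 226.75
  spiny-fruited non-bitter: 907 × 1/4 = 226.75
  smooth-fruited bitter: 907 × 1/4 = 226.75
  smooth-fruited non-bitter: 907 × 1/4 = 226.75
Contribution of spiny-fruited non-bitter: (198 − 226.75)² / 226.75 = 3.6453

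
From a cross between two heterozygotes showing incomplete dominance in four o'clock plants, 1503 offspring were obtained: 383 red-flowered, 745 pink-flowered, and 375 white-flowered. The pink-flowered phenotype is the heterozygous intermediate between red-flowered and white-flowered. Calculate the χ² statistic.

0.198

With incomplete dominance, a heterozygote × heterozygote cross gives a 1:2:1 phenotypic ratio.
Under the 1:2:1 hypothesis (Σ ratio = 4, N = 1503):
  red-flowered: 1503 × 1/4 = 375.75
  pink-flowered: 1503 × 2/4 = 751.5
  white-flowered: 1503 × 1/4 = 375.75
χ² = Σ (O − E)² / E
  red-flowered: (383 − 375.75)² / 375.75 = 0.1399
  pink-flowered: (745 − 751.5)² / 751.5 = 0.0562
  white-flowered: (375 − 375.75)² / 375.75 = 0.0015
χ² = 0.1399 + 0.0562 + 0.0015 = 0.1976 ≈ 0.198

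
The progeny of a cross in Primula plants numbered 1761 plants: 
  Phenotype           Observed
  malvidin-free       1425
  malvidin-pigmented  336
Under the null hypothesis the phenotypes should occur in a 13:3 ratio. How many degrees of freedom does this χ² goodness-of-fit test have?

A goodness-of-fit test with 2 phenotype classes has df = 2 − 1 = 1.

1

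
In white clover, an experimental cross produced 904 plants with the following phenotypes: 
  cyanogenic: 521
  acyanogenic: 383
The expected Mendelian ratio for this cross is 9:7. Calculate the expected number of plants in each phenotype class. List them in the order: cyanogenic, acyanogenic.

508.5, 395.5

Expected counts for N = 904 under a 9:7 ratio (total parts = 16):
  cyanogenic: 904 × 9/16 = 508.5
  acyanogenic: 904 × 7/16 = 395.5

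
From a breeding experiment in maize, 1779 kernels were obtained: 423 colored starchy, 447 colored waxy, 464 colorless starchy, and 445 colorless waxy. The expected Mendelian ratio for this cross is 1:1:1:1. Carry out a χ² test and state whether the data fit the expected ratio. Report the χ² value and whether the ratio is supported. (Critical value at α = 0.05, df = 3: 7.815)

1.908; consistent

Expected counts for N = 1779 under a 1:1:1:1 ratio (total parts = 4):
  colored starchy: 1779 × 1/4 = 444.75
  colored waxy: 1779 × 1/4 = 444.75
  colorless starchy: 1779 × 1/4 = 444.75
  colorless waxy: 1779 × 1/4 = 444.75
χ² = Σ (O − E)² / E
  colored starchy: (423 − 444.75)² / 444.75 = 1.0637
  colored waxy: (447 − 444.75)² / 444.75 = 0.0114
  colorless starchy: (464 − 444.75)² / 444.75 = 0.8332
  colorless waxy: (445 − 444.75)² / 444.75 = 0.0001
χ² = 1.0637 + 0.0114 + 0.8332 + 0.0001 = 1.9084 ≈ 1.908
Degrees of freedom = 4 − 1 = 3; critical value at α = 0.05 is 7.815.
Since 1.908 < 7.815, we fail to reject the null hypothesis — the data are consistent with the 1:1:1:1 ratio.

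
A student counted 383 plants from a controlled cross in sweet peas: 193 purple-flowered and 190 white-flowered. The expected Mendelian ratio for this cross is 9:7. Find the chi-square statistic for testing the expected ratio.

5.341

Expected counts for N = 383 under a 9:7 ratio (total parts = 16):
  purple-flowered: 383 × 9/16 = 215.4375
  white-flowered: 383 × 7/16 = 167.5625
χ² = Σ (O − E)² / E
  purple-flowered: (193 − 215.4375)² / 215.4375 = 2.3368
  white-flowered: (190 − 167.5625)² / 167.5625 = 3.0045
χ² = 2.3368 + 3.0045 = 5.3413 ≈ 5.341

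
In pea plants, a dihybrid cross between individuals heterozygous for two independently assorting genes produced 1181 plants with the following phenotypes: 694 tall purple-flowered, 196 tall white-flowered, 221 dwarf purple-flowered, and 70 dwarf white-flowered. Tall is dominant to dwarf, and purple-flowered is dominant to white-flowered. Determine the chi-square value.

4.447

A dihybrid F₂ with independent assortment and complete dominance at both loci gives a 9:3:3:1 phenotypic ratio.
Total ratio parts = 16. Expected numbers out of 1181:
  tall purple-flowered: 1181 × 9/16 = 664.3125
  tall white-flowered: 1181 × 3/16 = 221.4375
  dwarf purple-flowered: 1181 × 3/16 = 221.4375
  dwarf white-flowered: 1181 × 1/16 = 73.8125
χ² = Σ (O − E)² / E
  tall purple-flowered: (694 − 664.3125)² / 664.3125 = 1.3267
  tall white-flowered: (196 − 221.4375)² / 221.4375 = 2.9221
  dwarf purple-flowered: (221 − 221.4375)² / 221.4375 = 0.0009
  dwarf white-flowered: (70 − 73.8125)² / 73.8125 = 0.1969
χ² = 1.3267 + 2.9221 + 0.0009 + 0.1969 = 4.4466 ≈ 4.447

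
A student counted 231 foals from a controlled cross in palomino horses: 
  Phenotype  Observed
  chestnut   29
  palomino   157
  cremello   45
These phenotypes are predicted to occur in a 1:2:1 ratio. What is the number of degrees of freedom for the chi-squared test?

2

A goodness-of-fit test with 3 phenotype classes has df = 3 − 1 = 2.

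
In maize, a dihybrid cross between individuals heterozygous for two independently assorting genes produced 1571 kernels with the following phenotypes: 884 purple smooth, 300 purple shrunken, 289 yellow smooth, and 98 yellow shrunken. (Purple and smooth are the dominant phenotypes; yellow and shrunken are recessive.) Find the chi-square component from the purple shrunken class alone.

A dihybrid F₂ with independent assortment and complete dominance at both loci gives a 9:3:3:1 phenotypic ratio.
Under the 9:3:3:1 hypothesis (Σ ratio = 16, N = 1571):
  purple smooth: 1571 × 9/16 = 883.6875
  purple shrunken: 1571 × 3/16 = 294.5625
  yellow smooth: 1571 × 3/16 = 294.5625
  yellow shrunken: 1571 × 1/16 = 98.1875
Contribution of purple shrunken: (300 − 294.5625)² / 294.5625 = 0.1004

0.100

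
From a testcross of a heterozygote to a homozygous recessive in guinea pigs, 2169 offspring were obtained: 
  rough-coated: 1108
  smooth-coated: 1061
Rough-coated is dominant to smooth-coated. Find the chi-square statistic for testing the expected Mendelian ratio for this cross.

1.018

A testcross of a heterozygote (Aa × aa) gives a 1:1 phenotypic ratio.
Expected counts for N = 2169 under a 1:1 ratio (total parts = 2):
  rough-coated: 2169 × 1/2 = 1084.5
  smooth-coated: 2169 × 1/2 = 1084.5
χ² = Σ (O − E)² / E
  rough-coated: (1108 − 1084.5)² / 1084.5 = 0.5092
  smooth-coated: (1061 − 1084.5)² / 1084.5 = 0.5092
χ² = 0.5092 + 0.5092 = 1.0184 ≈ 1.018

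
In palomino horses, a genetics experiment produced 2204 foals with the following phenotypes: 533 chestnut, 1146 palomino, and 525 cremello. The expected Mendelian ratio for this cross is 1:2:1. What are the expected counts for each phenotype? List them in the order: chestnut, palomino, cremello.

Under the 1:2:1 hypothesis (Σ ratio = 4, N = 2204):
  chestnut: 2204 × 1/4 = 551
  palomino: 2204 × 2/4 = 1102
  cremello: 2204 × 1/4 = 551

551, 1102, 551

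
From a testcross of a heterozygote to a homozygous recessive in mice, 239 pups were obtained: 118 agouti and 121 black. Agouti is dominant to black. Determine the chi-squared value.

0.038

A testcross of a heterozygote (Aa × aa) gives a 1:1 phenotypic ratio.
Expected counts for N = 239 under a 1:1 ratio (total parts = 2):
  agouti: 239 × 1/2 = 119.5
  black: 239 × 1/2 = 119.5
χ² = Σ (O − E)² / E
  agouti: (118 − 119.5)² / 119.5 = 0.0188
  black: (121 − 119.5)² / 119.5 = 0.0188
χ² = 0.0188 + 0.0188 = 0.0376 ≈ 0.038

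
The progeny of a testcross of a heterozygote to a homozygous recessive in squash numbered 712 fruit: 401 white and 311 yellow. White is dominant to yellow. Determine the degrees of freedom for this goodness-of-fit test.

1

A testcross of a heterozygote (Aa × aa) gives a 1:1 phenotypic ratio.
A goodness-of-fit test with 2 phenotype classes has df = 2 − 1 = 1.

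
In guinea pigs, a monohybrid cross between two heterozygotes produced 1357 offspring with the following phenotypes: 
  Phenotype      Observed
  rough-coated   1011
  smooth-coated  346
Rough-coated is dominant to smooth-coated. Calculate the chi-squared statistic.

0.179

For a monohybrid cross between heterozygotes with complete dominance, the expected phenotypic ratio is 3:1.
Total ratio parts = 4. Expected numbers out of 1357:
  rough-coated: 1357 × 3/4 = 1017.75
  smooth-coated: 1357 × 1/4 = 339.25
χ² = Σ (O − E)² / E
  rough-coated: (1011 − 1017.75)² / 1017.75 = 0.0448
  smooth-coated: (346 − 339.25)² / 339.25 = 0.1343
χ² = 0.0448 + 0.1343 = 0.1791 ≈ 0.179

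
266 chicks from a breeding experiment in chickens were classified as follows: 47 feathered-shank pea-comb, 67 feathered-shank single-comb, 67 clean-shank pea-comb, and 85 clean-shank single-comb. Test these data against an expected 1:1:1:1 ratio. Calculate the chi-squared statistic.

10.872

The 1:1:1:1 ratio has 4 parts, so with N = 266 the expected counts are:
  feathered-shank pea-comb: 266 × 1/4 = 66.5
  feathered-shank single-comb: 266 × 1/4 = 66.5
  clean-shank pea-comb: 266 × 1/4 = 66.5
  clean-shank single-comb: 266 × 1/4 = 66.5
χ² = Σ (O − E)² / E
  feathered-shank pea-comb: (47 − 66.5)² / 66.5 = 5.7180
  feathered-shank single-comb: (67 − 66.5)² / 66.5 = 0.0038
  clean-shank pea-comb: (67 − 66.5)² / 66.5 = 0.0038
  clean-shank single-comb: (85 − 66.5)² / 66.5 = 5.1466
χ² = 5.7180 + 0.0038 + 0.0038 + 5.1466 = 10.8722 ≈ 10.872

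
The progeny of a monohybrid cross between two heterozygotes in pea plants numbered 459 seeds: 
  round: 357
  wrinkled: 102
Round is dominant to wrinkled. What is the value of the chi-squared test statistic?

For a monohybrid cross between heterozygotes with complete dominance, the expected phenotypic ratio is 3:1.
Under the 3:1 hypothesis (Σ ratio = 4, N = 459):
  round: 459 × 3/4 = 344.25
  wrinkled: 459 × 1/4 = 114.75
χ² = Σ (O − E)² / E
  round: (357 − 344.25)² / 344.25 = 0.4722
  wrinkled: (102 − 114.75)² / 114.75 = 1.4167
χ² = 0.4722 + 1.4167 = 1.8889 ≈ 1.889

1.889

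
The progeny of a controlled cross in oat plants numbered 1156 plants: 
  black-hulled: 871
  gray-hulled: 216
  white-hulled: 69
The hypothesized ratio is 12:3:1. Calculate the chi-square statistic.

0.167

Under the 12:3:1 hypothesis (Σ ratio = 16, N = 1156):
  black-hulled: 1156 × 12/16 = 867
  gray-hulled: 1156 × 3/16 = 216.75
  white-hulled: 1156 × 1/16 = 72.25
χ² = Σ (O − E)² / E
  black-hulled: (871 − 867)² / 867 = 0.0185
  gray-hulled: (216 − 216.75)² / 216.75 = 0.0026
  white-hulled: (69 − 72.25)² / 72.25 = 0.1462
χ² = 0.0185 + 0.0026 + 0.1462 = 0.1673 ≈ 0.167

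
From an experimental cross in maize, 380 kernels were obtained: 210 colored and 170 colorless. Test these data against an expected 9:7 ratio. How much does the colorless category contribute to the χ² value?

The 9:7 ratio has 16 parts, so with N = 380 the expected counts are:
  colored: 380 × 9/16 = 213.75
  colorless: 380 × 7/16 = 166.25
Contribution of colorless: (170 − 166.25)² / 166.25 = 0.0846

0.085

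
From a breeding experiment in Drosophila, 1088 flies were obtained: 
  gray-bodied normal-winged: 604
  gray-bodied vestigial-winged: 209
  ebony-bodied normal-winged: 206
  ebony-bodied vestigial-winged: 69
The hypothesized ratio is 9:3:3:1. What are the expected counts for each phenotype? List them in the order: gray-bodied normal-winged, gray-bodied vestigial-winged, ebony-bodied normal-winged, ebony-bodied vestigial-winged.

Under the 9:3:3:1 hypothesis (Σ ratio = 16, N = 1088):
  gray-bodied normal-winged: 1088 × 9/16 = 612
  gray-bodied vestigial-winged: 1088 × 3/16 = 204
  ebony-bodied normal-winged: 1088 × 3/16 = 204
  ebony-bodied vestigial-winged: 1088 × 1/16 = 68

612, 204, 204, 68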